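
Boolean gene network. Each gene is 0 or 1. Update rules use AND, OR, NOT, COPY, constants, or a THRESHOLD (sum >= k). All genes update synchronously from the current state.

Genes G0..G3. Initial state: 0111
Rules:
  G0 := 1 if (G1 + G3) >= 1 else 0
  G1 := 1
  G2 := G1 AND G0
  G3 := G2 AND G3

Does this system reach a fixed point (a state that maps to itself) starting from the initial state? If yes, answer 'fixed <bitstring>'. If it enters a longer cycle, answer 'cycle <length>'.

Step 0: 0111
Step 1: G0=(1+1>=1)=1 G1=1(const) G2=G1&G0=1&0=0 G3=G2&G3=1&1=1 -> 1101
Step 2: G0=(1+1>=1)=1 G1=1(const) G2=G1&G0=1&1=1 G3=G2&G3=0&1=0 -> 1110
Step 3: G0=(1+0>=1)=1 G1=1(const) G2=G1&G0=1&1=1 G3=G2&G3=1&0=0 -> 1110
Fixed point reached at step 2: 1110

Answer: fixed 1110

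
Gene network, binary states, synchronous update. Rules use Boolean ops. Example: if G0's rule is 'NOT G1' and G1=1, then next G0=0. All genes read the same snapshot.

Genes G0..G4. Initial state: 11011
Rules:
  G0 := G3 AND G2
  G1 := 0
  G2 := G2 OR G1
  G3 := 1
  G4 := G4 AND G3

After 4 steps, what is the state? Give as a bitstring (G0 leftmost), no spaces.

Step 1: G0=G3&G2=1&0=0 G1=0(const) G2=G2|G1=0|1=1 G3=1(const) G4=G4&G3=1&1=1 -> 00111
Step 2: G0=G3&G2=1&1=1 G1=0(const) G2=G2|G1=1|0=1 G3=1(const) G4=G4&G3=1&1=1 -> 10111
Step 3: G0=G3&G2=1&1=1 G1=0(const) G2=G2|G1=1|0=1 G3=1(const) G4=G4&G3=1&1=1 -> 10111
Step 4: G0=G3&G2=1&1=1 G1=0(const) G2=G2|G1=1|0=1 G3=1(const) G4=G4&G3=1&1=1 -> 10111

10111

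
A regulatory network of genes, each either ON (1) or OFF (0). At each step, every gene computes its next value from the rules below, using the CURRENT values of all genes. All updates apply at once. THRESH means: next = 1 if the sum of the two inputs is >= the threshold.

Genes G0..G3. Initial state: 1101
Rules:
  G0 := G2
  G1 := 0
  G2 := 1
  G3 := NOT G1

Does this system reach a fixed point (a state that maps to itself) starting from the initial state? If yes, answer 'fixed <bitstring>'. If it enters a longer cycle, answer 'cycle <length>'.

Answer: fixed 1011

Derivation:
Step 0: 1101
Step 1: G0=G2=0 G1=0(const) G2=1(const) G3=NOT G1=NOT 1=0 -> 0010
Step 2: G0=G2=1 G1=0(const) G2=1(const) G3=NOT G1=NOT 0=1 -> 1011
Step 3: G0=G2=1 G1=0(const) G2=1(const) G3=NOT G1=NOT 0=1 -> 1011
Fixed point reached at step 2: 1011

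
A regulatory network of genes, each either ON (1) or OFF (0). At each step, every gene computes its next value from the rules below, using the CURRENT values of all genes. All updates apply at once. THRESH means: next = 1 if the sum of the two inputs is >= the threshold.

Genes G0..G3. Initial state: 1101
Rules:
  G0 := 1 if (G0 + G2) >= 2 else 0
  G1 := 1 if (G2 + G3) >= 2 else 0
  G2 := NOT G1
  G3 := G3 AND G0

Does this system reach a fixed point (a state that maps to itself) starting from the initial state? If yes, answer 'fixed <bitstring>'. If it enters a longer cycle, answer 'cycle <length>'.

Answer: fixed 0010

Derivation:
Step 0: 1101
Step 1: G0=(1+0>=2)=0 G1=(0+1>=2)=0 G2=NOT G1=NOT 1=0 G3=G3&G0=1&1=1 -> 0001
Step 2: G0=(0+0>=2)=0 G1=(0+1>=2)=0 G2=NOT G1=NOT 0=1 G3=G3&G0=1&0=0 -> 0010
Step 3: G0=(0+1>=2)=0 G1=(1+0>=2)=0 G2=NOT G1=NOT 0=1 G3=G3&G0=0&0=0 -> 0010
Fixed point reached at step 2: 0010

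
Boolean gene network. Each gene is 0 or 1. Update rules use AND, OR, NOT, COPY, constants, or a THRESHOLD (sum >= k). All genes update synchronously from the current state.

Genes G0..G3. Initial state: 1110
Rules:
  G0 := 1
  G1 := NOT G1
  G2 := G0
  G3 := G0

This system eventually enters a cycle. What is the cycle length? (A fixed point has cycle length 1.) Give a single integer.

Step 0: 1110
Step 1: G0=1(const) G1=NOT G1=NOT 1=0 G2=G0=1 G3=G0=1 -> 1011
Step 2: G0=1(const) G1=NOT G1=NOT 0=1 G2=G0=1 G3=G0=1 -> 1111
Step 3: G0=1(const) G1=NOT G1=NOT 1=0 G2=G0=1 G3=G0=1 -> 1011
State from step 3 equals state from step 1 -> cycle length 2

Answer: 2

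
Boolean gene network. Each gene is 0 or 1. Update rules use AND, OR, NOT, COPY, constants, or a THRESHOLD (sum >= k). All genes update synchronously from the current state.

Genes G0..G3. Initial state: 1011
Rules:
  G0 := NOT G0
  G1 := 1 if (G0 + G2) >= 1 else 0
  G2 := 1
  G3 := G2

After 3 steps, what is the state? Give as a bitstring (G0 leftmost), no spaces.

Step 1: G0=NOT G0=NOT 1=0 G1=(1+1>=1)=1 G2=1(const) G3=G2=1 -> 0111
Step 2: G0=NOT G0=NOT 0=1 G1=(0+1>=1)=1 G2=1(const) G3=G2=1 -> 1111
Step 3: G0=NOT G0=NOT 1=0 G1=(1+1>=1)=1 G2=1(const) G3=G2=1 -> 0111

0111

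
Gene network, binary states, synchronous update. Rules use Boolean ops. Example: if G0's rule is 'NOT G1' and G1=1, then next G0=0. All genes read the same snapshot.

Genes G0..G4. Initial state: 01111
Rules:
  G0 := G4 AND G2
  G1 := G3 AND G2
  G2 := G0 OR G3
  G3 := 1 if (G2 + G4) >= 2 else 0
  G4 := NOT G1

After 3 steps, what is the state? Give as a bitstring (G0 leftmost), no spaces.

Step 1: G0=G4&G2=1&1=1 G1=G3&G2=1&1=1 G2=G0|G3=0|1=1 G3=(1+1>=2)=1 G4=NOT G1=NOT 1=0 -> 11110
Step 2: G0=G4&G2=0&1=0 G1=G3&G2=1&1=1 G2=G0|G3=1|1=1 G3=(1+0>=2)=0 G4=NOT G1=NOT 1=0 -> 01100
Step 3: G0=G4&G2=0&1=0 G1=G3&G2=0&1=0 G2=G0|G3=0|0=0 G3=(1+0>=2)=0 G4=NOT G1=NOT 1=0 -> 00000

00000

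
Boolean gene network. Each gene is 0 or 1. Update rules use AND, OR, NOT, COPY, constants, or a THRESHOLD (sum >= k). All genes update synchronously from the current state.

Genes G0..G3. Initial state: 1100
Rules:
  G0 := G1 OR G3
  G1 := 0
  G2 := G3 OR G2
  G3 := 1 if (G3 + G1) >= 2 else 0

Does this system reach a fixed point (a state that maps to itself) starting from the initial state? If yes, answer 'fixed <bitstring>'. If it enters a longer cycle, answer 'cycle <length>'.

Step 0: 1100
Step 1: G0=G1|G3=1|0=1 G1=0(const) G2=G3|G2=0|0=0 G3=(0+1>=2)=0 -> 1000
Step 2: G0=G1|G3=0|0=0 G1=0(const) G2=G3|G2=0|0=0 G3=(0+0>=2)=0 -> 0000
Step 3: G0=G1|G3=0|0=0 G1=0(const) G2=G3|G2=0|0=0 G3=(0+0>=2)=0 -> 0000
Fixed point reached at step 2: 0000

Answer: fixed 0000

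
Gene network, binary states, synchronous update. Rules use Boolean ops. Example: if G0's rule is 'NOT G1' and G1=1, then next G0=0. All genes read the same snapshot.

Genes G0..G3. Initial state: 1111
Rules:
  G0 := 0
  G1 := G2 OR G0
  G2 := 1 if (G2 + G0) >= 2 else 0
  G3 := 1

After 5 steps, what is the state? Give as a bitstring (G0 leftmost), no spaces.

Step 1: G0=0(const) G1=G2|G0=1|1=1 G2=(1+1>=2)=1 G3=1(const) -> 0111
Step 2: G0=0(const) G1=G2|G0=1|0=1 G2=(1+0>=2)=0 G3=1(const) -> 0101
Step 3: G0=0(const) G1=G2|G0=0|0=0 G2=(0+0>=2)=0 G3=1(const) -> 0001
Step 4: G0=0(const) G1=G2|G0=0|0=0 G2=(0+0>=2)=0 G3=1(const) -> 0001
Step 5: G0=0(const) G1=G2|G0=0|0=0 G2=(0+0>=2)=0 G3=1(const) -> 0001

0001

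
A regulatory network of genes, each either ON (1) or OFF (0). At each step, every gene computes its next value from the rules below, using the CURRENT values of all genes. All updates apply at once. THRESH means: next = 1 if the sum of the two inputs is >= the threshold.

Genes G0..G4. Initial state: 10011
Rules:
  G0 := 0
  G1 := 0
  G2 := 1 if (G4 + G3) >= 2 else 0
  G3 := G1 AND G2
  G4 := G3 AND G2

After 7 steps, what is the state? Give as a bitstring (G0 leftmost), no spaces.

Step 1: G0=0(const) G1=0(const) G2=(1+1>=2)=1 G3=G1&G2=0&0=0 G4=G3&G2=1&0=0 -> 00100
Step 2: G0=0(const) G1=0(const) G2=(0+0>=2)=0 G3=G1&G2=0&1=0 G4=G3&G2=0&1=0 -> 00000
Step 3: G0=0(const) G1=0(const) G2=(0+0>=2)=0 G3=G1&G2=0&0=0 G4=G3&G2=0&0=0 -> 00000
Step 4: G0=0(const) G1=0(const) G2=(0+0>=2)=0 G3=G1&G2=0&0=0 G4=G3&G2=0&0=0 -> 00000
Step 5: G0=0(const) G1=0(const) G2=(0+0>=2)=0 G3=G1&G2=0&0=0 G4=G3&G2=0&0=0 -> 00000
Step 6: G0=0(const) G1=0(const) G2=(0+0>=2)=0 G3=G1&G2=0&0=0 G4=G3&G2=0&0=0 -> 00000
Step 7: G0=0(const) G1=0(const) G2=(0+0>=2)=0 G3=G1&G2=0&0=0 G4=G3&G2=0&0=0 -> 00000

00000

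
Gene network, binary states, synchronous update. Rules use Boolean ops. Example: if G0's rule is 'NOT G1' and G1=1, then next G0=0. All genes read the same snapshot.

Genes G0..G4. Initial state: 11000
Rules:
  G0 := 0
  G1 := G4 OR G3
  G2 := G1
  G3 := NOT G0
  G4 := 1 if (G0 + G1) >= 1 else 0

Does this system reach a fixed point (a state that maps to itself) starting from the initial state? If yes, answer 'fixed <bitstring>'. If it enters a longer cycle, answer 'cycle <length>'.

Step 0: 11000
Step 1: G0=0(const) G1=G4|G3=0|0=0 G2=G1=1 G3=NOT G0=NOT 1=0 G4=(1+1>=1)=1 -> 00101
Step 2: G0=0(const) G1=G4|G3=1|0=1 G2=G1=0 G3=NOT G0=NOT 0=1 G4=(0+0>=1)=0 -> 01010
Step 3: G0=0(const) G1=G4|G3=0|1=1 G2=G1=1 G3=NOT G0=NOT 0=1 G4=(0+1>=1)=1 -> 01111
Step 4: G0=0(const) G1=G4|G3=1|1=1 G2=G1=1 G3=NOT G0=NOT 0=1 G4=(0+1>=1)=1 -> 01111
Fixed point reached at step 3: 01111

Answer: fixed 01111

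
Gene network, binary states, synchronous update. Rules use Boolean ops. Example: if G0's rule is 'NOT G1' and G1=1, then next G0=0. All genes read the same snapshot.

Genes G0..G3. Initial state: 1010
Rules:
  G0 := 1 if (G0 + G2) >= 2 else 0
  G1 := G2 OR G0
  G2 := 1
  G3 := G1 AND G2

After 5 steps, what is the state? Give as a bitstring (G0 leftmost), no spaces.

Step 1: G0=(1+1>=2)=1 G1=G2|G0=1|1=1 G2=1(const) G3=G1&G2=0&1=0 -> 1110
Step 2: G0=(1+1>=2)=1 G1=G2|G0=1|1=1 G2=1(const) G3=G1&G2=1&1=1 -> 1111
Step 3: G0=(1+1>=2)=1 G1=G2|G0=1|1=1 G2=1(const) G3=G1&G2=1&1=1 -> 1111
Step 4: G0=(1+1>=2)=1 G1=G2|G0=1|1=1 G2=1(const) G3=G1&G2=1&1=1 -> 1111
Step 5: G0=(1+1>=2)=1 G1=G2|G0=1|1=1 G2=1(const) G3=G1&G2=1&1=1 -> 1111

1111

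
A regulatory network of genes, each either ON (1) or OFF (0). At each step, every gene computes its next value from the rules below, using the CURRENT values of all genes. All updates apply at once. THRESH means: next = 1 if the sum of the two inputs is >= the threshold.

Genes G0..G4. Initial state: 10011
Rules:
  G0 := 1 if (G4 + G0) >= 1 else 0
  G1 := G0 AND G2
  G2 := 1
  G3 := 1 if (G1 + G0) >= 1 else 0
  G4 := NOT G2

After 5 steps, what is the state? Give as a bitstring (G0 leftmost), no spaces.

Step 1: G0=(1+1>=1)=1 G1=G0&G2=1&0=0 G2=1(const) G3=(0+1>=1)=1 G4=NOT G2=NOT 0=1 -> 10111
Step 2: G0=(1+1>=1)=1 G1=G0&G2=1&1=1 G2=1(const) G3=(0+1>=1)=1 G4=NOT G2=NOT 1=0 -> 11110
Step 3: G0=(0+1>=1)=1 G1=G0&G2=1&1=1 G2=1(const) G3=(1+1>=1)=1 G4=NOT G2=NOT 1=0 -> 11110
Step 4: G0=(0+1>=1)=1 G1=G0&G2=1&1=1 G2=1(const) G3=(1+1>=1)=1 G4=NOT G2=NOT 1=0 -> 11110
Step 5: G0=(0+1>=1)=1 G1=G0&G2=1&1=1 G2=1(const) G3=(1+1>=1)=1 G4=NOT G2=NOT 1=0 -> 11110

11110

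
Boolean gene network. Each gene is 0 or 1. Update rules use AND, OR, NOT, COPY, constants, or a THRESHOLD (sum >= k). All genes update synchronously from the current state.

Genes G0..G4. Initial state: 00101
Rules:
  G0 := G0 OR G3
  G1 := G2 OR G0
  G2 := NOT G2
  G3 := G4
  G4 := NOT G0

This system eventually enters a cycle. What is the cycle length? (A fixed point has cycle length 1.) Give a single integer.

Step 0: 00101
Step 1: G0=G0|G3=0|0=0 G1=G2|G0=1|0=1 G2=NOT G2=NOT 1=0 G3=G4=1 G4=NOT G0=NOT 0=1 -> 01011
Step 2: G0=G0|G3=0|1=1 G1=G2|G0=0|0=0 G2=NOT G2=NOT 0=1 G3=G4=1 G4=NOT G0=NOT 0=1 -> 10111
Step 3: G0=G0|G3=1|1=1 G1=G2|G0=1|1=1 G2=NOT G2=NOT 1=0 G3=G4=1 G4=NOT G0=NOT 1=0 -> 11010
Step 4: G0=G0|G3=1|1=1 G1=G2|G0=0|1=1 G2=NOT G2=NOT 0=1 G3=G4=0 G4=NOT G0=NOT 1=0 -> 11100
Step 5: G0=G0|G3=1|0=1 G1=G2|G0=1|1=1 G2=NOT G2=NOT 1=0 G3=G4=0 G4=NOT G0=NOT 1=0 -> 11000
Step 6: G0=G0|G3=1|0=1 G1=G2|G0=0|1=1 G2=NOT G2=NOT 0=1 G3=G4=0 G4=NOT G0=NOT 1=0 -> 11100
State from step 6 equals state from step 4 -> cycle length 2

Answer: 2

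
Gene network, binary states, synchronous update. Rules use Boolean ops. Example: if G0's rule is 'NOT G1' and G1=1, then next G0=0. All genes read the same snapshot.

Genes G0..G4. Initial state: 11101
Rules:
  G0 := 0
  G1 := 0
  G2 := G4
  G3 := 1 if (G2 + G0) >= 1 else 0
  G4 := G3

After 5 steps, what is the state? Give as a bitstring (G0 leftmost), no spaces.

Step 1: G0=0(const) G1=0(const) G2=G4=1 G3=(1+1>=1)=1 G4=G3=0 -> 00110
Step 2: G0=0(const) G1=0(const) G2=G4=0 G3=(1+0>=1)=1 G4=G3=1 -> 00011
Step 3: G0=0(const) G1=0(const) G2=G4=1 G3=(0+0>=1)=0 G4=G3=1 -> 00101
Step 4: G0=0(const) G1=0(const) G2=G4=1 G3=(1+0>=1)=1 G4=G3=0 -> 00110
Step 5: G0=0(const) G1=0(const) G2=G4=0 G3=(1+0>=1)=1 G4=G3=1 -> 00011

00011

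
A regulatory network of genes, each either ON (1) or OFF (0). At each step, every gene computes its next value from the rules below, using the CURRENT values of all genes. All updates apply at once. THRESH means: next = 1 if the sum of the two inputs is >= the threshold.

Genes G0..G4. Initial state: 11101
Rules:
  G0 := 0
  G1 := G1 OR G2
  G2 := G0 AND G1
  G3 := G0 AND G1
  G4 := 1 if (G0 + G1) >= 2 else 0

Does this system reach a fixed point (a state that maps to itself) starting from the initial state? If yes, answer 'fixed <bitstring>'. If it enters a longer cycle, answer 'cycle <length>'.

Answer: fixed 01000

Derivation:
Step 0: 11101
Step 1: G0=0(const) G1=G1|G2=1|1=1 G2=G0&G1=1&1=1 G3=G0&G1=1&1=1 G4=(1+1>=2)=1 -> 01111
Step 2: G0=0(const) G1=G1|G2=1|1=1 G2=G0&G1=0&1=0 G3=G0&G1=0&1=0 G4=(0+1>=2)=0 -> 01000
Step 3: G0=0(const) G1=G1|G2=1|0=1 G2=G0&G1=0&1=0 G3=G0&G1=0&1=0 G4=(0+1>=2)=0 -> 01000
Fixed point reached at step 2: 01000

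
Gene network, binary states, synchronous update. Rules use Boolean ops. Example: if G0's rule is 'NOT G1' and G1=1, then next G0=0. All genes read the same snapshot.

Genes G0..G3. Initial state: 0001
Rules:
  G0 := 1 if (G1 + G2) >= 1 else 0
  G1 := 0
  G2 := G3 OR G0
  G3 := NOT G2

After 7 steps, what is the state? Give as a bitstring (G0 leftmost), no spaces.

Step 1: G0=(0+0>=1)=0 G1=0(const) G2=G3|G0=1|0=1 G3=NOT G2=NOT 0=1 -> 0011
Step 2: G0=(0+1>=1)=1 G1=0(const) G2=G3|G0=1|0=1 G3=NOT G2=NOT 1=0 -> 1010
Step 3: G0=(0+1>=1)=1 G1=0(const) G2=G3|G0=0|1=1 G3=NOT G2=NOT 1=0 -> 1010
Step 4: G0=(0+1>=1)=1 G1=0(const) G2=G3|G0=0|1=1 G3=NOT G2=NOT 1=0 -> 1010
Step 5: G0=(0+1>=1)=1 G1=0(const) G2=G3|G0=0|1=1 G3=NOT G2=NOT 1=0 -> 1010
Step 6: G0=(0+1>=1)=1 G1=0(const) G2=G3|G0=0|1=1 G3=NOT G2=NOT 1=0 -> 1010
Step 7: G0=(0+1>=1)=1 G1=0(const) G2=G3|G0=0|1=1 G3=NOT G2=NOT 1=0 -> 1010

1010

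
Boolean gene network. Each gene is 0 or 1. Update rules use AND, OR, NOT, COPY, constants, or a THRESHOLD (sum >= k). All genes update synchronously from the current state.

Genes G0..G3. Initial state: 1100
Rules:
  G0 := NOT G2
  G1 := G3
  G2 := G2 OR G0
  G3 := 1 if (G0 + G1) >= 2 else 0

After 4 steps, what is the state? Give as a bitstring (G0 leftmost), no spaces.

Step 1: G0=NOT G2=NOT 0=1 G1=G3=0 G2=G2|G0=0|1=1 G3=(1+1>=2)=1 -> 1011
Step 2: G0=NOT G2=NOT 1=0 G1=G3=1 G2=G2|G0=1|1=1 G3=(1+0>=2)=0 -> 0110
Step 3: G0=NOT G2=NOT 1=0 G1=G3=0 G2=G2|G0=1|0=1 G3=(0+1>=2)=0 -> 0010
Step 4: G0=NOT G2=NOT 1=0 G1=G3=0 G2=G2|G0=1|0=1 G3=(0+0>=2)=0 -> 0010

0010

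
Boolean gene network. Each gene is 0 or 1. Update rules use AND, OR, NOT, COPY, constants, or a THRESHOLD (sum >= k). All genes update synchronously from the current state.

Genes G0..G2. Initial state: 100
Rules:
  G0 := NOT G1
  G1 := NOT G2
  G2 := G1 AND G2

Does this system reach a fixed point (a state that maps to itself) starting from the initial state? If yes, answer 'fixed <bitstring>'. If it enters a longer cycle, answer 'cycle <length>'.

Step 0: 100
Step 1: G0=NOT G1=NOT 0=1 G1=NOT G2=NOT 0=1 G2=G1&G2=0&0=0 -> 110
Step 2: G0=NOT G1=NOT 1=0 G1=NOT G2=NOT 0=1 G2=G1&G2=1&0=0 -> 010
Step 3: G0=NOT G1=NOT 1=0 G1=NOT G2=NOT 0=1 G2=G1&G2=1&0=0 -> 010
Fixed point reached at step 2: 010

Answer: fixed 010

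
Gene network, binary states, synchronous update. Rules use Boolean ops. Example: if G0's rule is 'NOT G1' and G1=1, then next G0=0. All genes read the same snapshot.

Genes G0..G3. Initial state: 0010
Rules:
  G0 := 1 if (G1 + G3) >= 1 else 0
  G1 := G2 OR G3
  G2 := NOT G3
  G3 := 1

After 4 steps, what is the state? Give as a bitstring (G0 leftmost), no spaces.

Step 1: G0=(0+0>=1)=0 G1=G2|G3=1|0=1 G2=NOT G3=NOT 0=1 G3=1(const) -> 0111
Step 2: G0=(1+1>=1)=1 G1=G2|G3=1|1=1 G2=NOT G3=NOT 1=0 G3=1(const) -> 1101
Step 3: G0=(1+1>=1)=1 G1=G2|G3=0|1=1 G2=NOT G3=NOT 1=0 G3=1(const) -> 1101
Step 4: G0=(1+1>=1)=1 G1=G2|G3=0|1=1 G2=NOT G3=NOT 1=0 G3=1(const) -> 1101

1101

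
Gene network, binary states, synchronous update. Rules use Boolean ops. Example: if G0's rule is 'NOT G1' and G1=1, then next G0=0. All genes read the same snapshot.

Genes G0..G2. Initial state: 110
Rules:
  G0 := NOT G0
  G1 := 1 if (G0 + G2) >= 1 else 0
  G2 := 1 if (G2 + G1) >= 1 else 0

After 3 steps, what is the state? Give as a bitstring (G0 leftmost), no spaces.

Step 1: G0=NOT G0=NOT 1=0 G1=(1+0>=1)=1 G2=(0+1>=1)=1 -> 011
Step 2: G0=NOT G0=NOT 0=1 G1=(0+1>=1)=1 G2=(1+1>=1)=1 -> 111
Step 3: G0=NOT G0=NOT 1=0 G1=(1+1>=1)=1 G2=(1+1>=1)=1 -> 011

011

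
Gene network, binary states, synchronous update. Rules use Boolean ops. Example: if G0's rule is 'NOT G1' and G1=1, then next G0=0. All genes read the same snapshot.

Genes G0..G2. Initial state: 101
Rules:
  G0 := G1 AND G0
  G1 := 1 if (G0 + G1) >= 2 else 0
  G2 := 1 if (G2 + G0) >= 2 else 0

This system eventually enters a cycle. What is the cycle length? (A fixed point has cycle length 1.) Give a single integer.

Step 0: 101
Step 1: G0=G1&G0=0&1=0 G1=(1+0>=2)=0 G2=(1+1>=2)=1 -> 001
Step 2: G0=G1&G0=0&0=0 G1=(0+0>=2)=0 G2=(1+0>=2)=0 -> 000
Step 3: G0=G1&G0=0&0=0 G1=(0+0>=2)=0 G2=(0+0>=2)=0 -> 000
State from step 3 equals state from step 2 -> cycle length 1

Answer: 1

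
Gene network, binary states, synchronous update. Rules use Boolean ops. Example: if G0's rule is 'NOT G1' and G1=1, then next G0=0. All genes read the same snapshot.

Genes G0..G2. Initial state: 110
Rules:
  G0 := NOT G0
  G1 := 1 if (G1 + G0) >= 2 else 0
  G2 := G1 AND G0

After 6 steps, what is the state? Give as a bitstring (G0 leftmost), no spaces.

Step 1: G0=NOT G0=NOT 1=0 G1=(1+1>=2)=1 G2=G1&G0=1&1=1 -> 011
Step 2: G0=NOT G0=NOT 0=1 G1=(1+0>=2)=0 G2=G1&G0=1&0=0 -> 100
Step 3: G0=NOT G0=NOT 1=0 G1=(0+1>=2)=0 G2=G1&G0=0&1=0 -> 000
Step 4: G0=NOT G0=NOT 0=1 G1=(0+0>=2)=0 G2=G1&G0=0&0=0 -> 100
Step 5: G0=NOT G0=NOT 1=0 G1=(0+1>=2)=0 G2=G1&G0=0&1=0 -> 000
Step 6: G0=NOT G0=NOT 0=1 G1=(0+0>=2)=0 G2=G1&G0=0&0=0 -> 100

100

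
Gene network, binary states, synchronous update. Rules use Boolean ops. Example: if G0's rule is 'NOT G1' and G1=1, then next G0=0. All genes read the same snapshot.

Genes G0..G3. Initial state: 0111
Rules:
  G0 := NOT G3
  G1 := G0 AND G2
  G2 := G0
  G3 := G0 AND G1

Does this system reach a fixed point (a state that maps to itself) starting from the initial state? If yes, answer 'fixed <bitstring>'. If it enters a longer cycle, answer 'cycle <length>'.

Step 0: 0111
Step 1: G0=NOT G3=NOT 1=0 G1=G0&G2=0&1=0 G2=G0=0 G3=G0&G1=0&1=0 -> 0000
Step 2: G0=NOT G3=NOT 0=1 G1=G0&G2=0&0=0 G2=G0=0 G3=G0&G1=0&0=0 -> 1000
Step 3: G0=NOT G3=NOT 0=1 G1=G0&G2=1&0=0 G2=G0=1 G3=G0&G1=1&0=0 -> 1010
Step 4: G0=NOT G3=NOT 0=1 G1=G0&G2=1&1=1 G2=G0=1 G3=G0&G1=1&0=0 -> 1110
Step 5: G0=NOT G3=NOT 0=1 G1=G0&G2=1&1=1 G2=G0=1 G3=G0&G1=1&1=1 -> 1111
Step 6: G0=NOT G3=NOT 1=0 G1=G0&G2=1&1=1 G2=G0=1 G3=G0&G1=1&1=1 -> 0111
Cycle of length 6 starting at step 0 -> no fixed point

Answer: cycle 6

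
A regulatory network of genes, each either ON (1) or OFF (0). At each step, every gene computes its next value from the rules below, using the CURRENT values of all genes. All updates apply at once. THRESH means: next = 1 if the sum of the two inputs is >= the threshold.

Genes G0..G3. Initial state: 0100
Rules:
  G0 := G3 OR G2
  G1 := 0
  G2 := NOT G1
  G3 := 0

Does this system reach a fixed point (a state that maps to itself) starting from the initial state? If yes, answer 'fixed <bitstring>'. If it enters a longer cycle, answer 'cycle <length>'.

Step 0: 0100
Step 1: G0=G3|G2=0|0=0 G1=0(const) G2=NOT G1=NOT 1=0 G3=0(const) -> 0000
Step 2: G0=G3|G2=0|0=0 G1=0(const) G2=NOT G1=NOT 0=1 G3=0(const) -> 0010
Step 3: G0=G3|G2=0|1=1 G1=0(const) G2=NOT G1=NOT 0=1 G3=0(const) -> 1010
Step 4: G0=G3|G2=0|1=1 G1=0(const) G2=NOT G1=NOT 0=1 G3=0(const) -> 1010
Fixed point reached at step 3: 1010

Answer: fixed 1010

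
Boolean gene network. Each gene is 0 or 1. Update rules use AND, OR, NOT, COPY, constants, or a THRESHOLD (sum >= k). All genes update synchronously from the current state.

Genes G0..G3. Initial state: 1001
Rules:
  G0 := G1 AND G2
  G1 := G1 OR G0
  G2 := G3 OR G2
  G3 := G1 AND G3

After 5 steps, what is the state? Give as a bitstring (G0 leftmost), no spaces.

Step 1: G0=G1&G2=0&0=0 G1=G1|G0=0|1=1 G2=G3|G2=1|0=1 G3=G1&G3=0&1=0 -> 0110
Step 2: G0=G1&G2=1&1=1 G1=G1|G0=1|0=1 G2=G3|G2=0|1=1 G3=G1&G3=1&0=0 -> 1110
Step 3: G0=G1&G2=1&1=1 G1=G1|G0=1|1=1 G2=G3|G2=0|1=1 G3=G1&G3=1&0=0 -> 1110
Step 4: G0=G1&G2=1&1=1 G1=G1|G0=1|1=1 G2=G3|G2=0|1=1 G3=G1&G3=1&0=0 -> 1110
Step 5: G0=G1&G2=1&1=1 G1=G1|G0=1|1=1 G2=G3|G2=0|1=1 G3=G1&G3=1&0=0 -> 1110

1110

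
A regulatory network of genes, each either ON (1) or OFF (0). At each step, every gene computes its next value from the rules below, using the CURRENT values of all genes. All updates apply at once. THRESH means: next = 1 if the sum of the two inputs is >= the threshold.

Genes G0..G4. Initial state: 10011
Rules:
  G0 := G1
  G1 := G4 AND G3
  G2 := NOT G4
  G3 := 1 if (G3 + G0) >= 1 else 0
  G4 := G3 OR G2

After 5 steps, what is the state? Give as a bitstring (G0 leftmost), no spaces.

Step 1: G0=G1=0 G1=G4&G3=1&1=1 G2=NOT G4=NOT 1=0 G3=(1+1>=1)=1 G4=G3|G2=1|0=1 -> 01011
Step 2: G0=G1=1 G1=G4&G3=1&1=1 G2=NOT G4=NOT 1=0 G3=(1+0>=1)=1 G4=G3|G2=1|0=1 -> 11011
Step 3: G0=G1=1 G1=G4&G3=1&1=1 G2=NOT G4=NOT 1=0 G3=(1+1>=1)=1 G4=G3|G2=1|0=1 -> 11011
Step 4: G0=G1=1 G1=G4&G3=1&1=1 G2=NOT G4=NOT 1=0 G3=(1+1>=1)=1 G4=G3|G2=1|0=1 -> 11011
Step 5: G0=G1=1 G1=G4&G3=1&1=1 G2=NOT G4=NOT 1=0 G3=(1+1>=1)=1 G4=G3|G2=1|0=1 -> 11011

11011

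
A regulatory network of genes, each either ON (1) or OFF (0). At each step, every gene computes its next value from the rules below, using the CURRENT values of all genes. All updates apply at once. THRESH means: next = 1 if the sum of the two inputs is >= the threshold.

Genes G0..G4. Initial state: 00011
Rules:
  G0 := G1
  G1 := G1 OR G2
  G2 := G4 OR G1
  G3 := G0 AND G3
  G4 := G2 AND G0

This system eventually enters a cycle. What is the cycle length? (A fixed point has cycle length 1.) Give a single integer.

Step 0: 00011
Step 1: G0=G1=0 G1=G1|G2=0|0=0 G2=G4|G1=1|0=1 G3=G0&G3=0&1=0 G4=G2&G0=0&0=0 -> 00100
Step 2: G0=G1=0 G1=G1|G2=0|1=1 G2=G4|G1=0|0=0 G3=G0&G3=0&0=0 G4=G2&G0=1&0=0 -> 01000
Step 3: G0=G1=1 G1=G1|G2=1|0=1 G2=G4|G1=0|1=1 G3=G0&G3=0&0=0 G4=G2&G0=0&0=0 -> 11100
Step 4: G0=G1=1 G1=G1|G2=1|1=1 G2=G4|G1=0|1=1 G3=G0&G3=1&0=0 G4=G2&G0=1&1=1 -> 11101
Step 5: G0=G1=1 G1=G1|G2=1|1=1 G2=G4|G1=1|1=1 G3=G0&G3=1&0=0 G4=G2&G0=1&1=1 -> 11101
State from step 5 equals state from step 4 -> cycle length 1

Answer: 1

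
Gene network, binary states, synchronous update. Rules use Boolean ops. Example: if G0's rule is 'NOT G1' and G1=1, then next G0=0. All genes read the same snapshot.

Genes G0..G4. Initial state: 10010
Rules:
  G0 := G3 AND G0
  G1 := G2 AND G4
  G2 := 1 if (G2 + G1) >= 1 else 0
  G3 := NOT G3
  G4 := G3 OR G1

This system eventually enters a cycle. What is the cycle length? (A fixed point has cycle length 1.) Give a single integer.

Answer: 2

Derivation:
Step 0: 10010
Step 1: G0=G3&G0=1&1=1 G1=G2&G4=0&0=0 G2=(0+0>=1)=0 G3=NOT G3=NOT 1=0 G4=G3|G1=1|0=1 -> 10001
Step 2: G0=G3&G0=0&1=0 G1=G2&G4=0&1=0 G2=(0+0>=1)=0 G3=NOT G3=NOT 0=1 G4=G3|G1=0|0=0 -> 00010
Step 3: G0=G3&G0=1&0=0 G1=G2&G4=0&0=0 G2=(0+0>=1)=0 G3=NOT G3=NOT 1=0 G4=G3|G1=1|0=1 -> 00001
Step 4: G0=G3&G0=0&0=0 G1=G2&G4=0&1=0 G2=(0+0>=1)=0 G3=NOT G3=NOT 0=1 G4=G3|G1=0|0=0 -> 00010
State from step 4 equals state from step 2 -> cycle length 2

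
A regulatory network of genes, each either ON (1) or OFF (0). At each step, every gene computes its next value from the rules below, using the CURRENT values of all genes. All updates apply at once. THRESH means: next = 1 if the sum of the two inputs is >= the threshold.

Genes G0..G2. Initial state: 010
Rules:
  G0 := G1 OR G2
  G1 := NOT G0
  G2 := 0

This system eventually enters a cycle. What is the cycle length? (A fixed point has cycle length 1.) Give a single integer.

Step 0: 010
Step 1: G0=G1|G2=1|0=1 G1=NOT G0=NOT 0=1 G2=0(const) -> 110
Step 2: G0=G1|G2=1|0=1 G1=NOT G0=NOT 1=0 G2=0(const) -> 100
Step 3: G0=G1|G2=0|0=0 G1=NOT G0=NOT 1=0 G2=0(const) -> 000
Step 4: G0=G1|G2=0|0=0 G1=NOT G0=NOT 0=1 G2=0(const) -> 010
State from step 4 equals state from step 0 -> cycle length 4

Answer: 4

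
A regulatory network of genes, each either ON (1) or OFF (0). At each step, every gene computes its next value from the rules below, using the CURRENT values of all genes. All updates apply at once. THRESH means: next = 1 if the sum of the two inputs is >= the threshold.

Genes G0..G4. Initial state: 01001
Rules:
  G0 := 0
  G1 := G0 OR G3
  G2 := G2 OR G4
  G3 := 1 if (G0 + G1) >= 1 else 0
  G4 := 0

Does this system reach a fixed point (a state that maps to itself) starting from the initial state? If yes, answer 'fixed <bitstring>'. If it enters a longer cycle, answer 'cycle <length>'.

Answer: cycle 2

Derivation:
Step 0: 01001
Step 1: G0=0(const) G1=G0|G3=0|0=0 G2=G2|G4=0|1=1 G3=(0+1>=1)=1 G4=0(const) -> 00110
Step 2: G0=0(const) G1=G0|G3=0|1=1 G2=G2|G4=1|0=1 G3=(0+0>=1)=0 G4=0(const) -> 01100
Step 3: G0=0(const) G1=G0|G3=0|0=0 G2=G2|G4=1|0=1 G3=(0+1>=1)=1 G4=0(const) -> 00110
Cycle of length 2 starting at step 1 -> no fixed point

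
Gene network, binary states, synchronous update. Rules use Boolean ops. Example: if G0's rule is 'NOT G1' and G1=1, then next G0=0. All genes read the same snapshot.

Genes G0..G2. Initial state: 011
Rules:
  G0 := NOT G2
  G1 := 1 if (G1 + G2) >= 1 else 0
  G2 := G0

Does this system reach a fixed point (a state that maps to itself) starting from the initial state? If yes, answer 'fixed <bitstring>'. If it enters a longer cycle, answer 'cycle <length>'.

Step 0: 011
Step 1: G0=NOT G2=NOT 1=0 G1=(1+1>=1)=1 G2=G0=0 -> 010
Step 2: G0=NOT G2=NOT 0=1 G1=(1+0>=1)=1 G2=G0=0 -> 110
Step 3: G0=NOT G2=NOT 0=1 G1=(1+0>=1)=1 G2=G0=1 -> 111
Step 4: G0=NOT G2=NOT 1=0 G1=(1+1>=1)=1 G2=G0=1 -> 011
Cycle of length 4 starting at step 0 -> no fixed point

Answer: cycle 4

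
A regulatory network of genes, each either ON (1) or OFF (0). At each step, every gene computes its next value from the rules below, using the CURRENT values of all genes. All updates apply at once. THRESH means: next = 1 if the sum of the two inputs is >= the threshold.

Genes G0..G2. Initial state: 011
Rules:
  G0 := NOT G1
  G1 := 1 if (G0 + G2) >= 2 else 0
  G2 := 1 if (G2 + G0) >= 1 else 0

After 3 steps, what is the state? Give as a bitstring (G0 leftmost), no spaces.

Step 1: G0=NOT G1=NOT 1=0 G1=(0+1>=2)=0 G2=(1+0>=1)=1 -> 001
Step 2: G0=NOT G1=NOT 0=1 G1=(0+1>=2)=0 G2=(1+0>=1)=1 -> 101
Step 3: G0=NOT G1=NOT 0=1 G1=(1+1>=2)=1 G2=(1+1>=1)=1 -> 111

111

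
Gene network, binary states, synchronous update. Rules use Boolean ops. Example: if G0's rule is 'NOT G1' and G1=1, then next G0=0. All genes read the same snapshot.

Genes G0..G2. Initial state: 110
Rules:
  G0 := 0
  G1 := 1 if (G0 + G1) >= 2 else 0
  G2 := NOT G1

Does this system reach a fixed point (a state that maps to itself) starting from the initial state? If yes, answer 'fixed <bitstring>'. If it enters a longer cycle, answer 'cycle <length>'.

Step 0: 110
Step 1: G0=0(const) G1=(1+1>=2)=1 G2=NOT G1=NOT 1=0 -> 010
Step 2: G0=0(const) G1=(0+1>=2)=0 G2=NOT G1=NOT 1=0 -> 000
Step 3: G0=0(const) G1=(0+0>=2)=0 G2=NOT G1=NOT 0=1 -> 001
Step 4: G0=0(const) G1=(0+0>=2)=0 G2=NOT G1=NOT 0=1 -> 001
Fixed point reached at step 3: 001

Answer: fixed 001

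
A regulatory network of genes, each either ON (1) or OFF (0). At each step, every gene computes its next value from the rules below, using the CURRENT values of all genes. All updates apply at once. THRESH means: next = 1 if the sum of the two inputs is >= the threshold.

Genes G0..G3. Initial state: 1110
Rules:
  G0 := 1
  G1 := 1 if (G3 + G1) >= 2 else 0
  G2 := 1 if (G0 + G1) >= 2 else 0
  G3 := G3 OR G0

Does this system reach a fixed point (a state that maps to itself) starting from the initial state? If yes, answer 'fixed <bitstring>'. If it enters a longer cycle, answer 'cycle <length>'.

Step 0: 1110
Step 1: G0=1(const) G1=(0+1>=2)=0 G2=(1+1>=2)=1 G3=G3|G0=0|1=1 -> 1011
Step 2: G0=1(const) G1=(1+0>=2)=0 G2=(1+0>=2)=0 G3=G3|G0=1|1=1 -> 1001
Step 3: G0=1(const) G1=(1+0>=2)=0 G2=(1+0>=2)=0 G3=G3|G0=1|1=1 -> 1001
Fixed point reached at step 2: 1001

Answer: fixed 1001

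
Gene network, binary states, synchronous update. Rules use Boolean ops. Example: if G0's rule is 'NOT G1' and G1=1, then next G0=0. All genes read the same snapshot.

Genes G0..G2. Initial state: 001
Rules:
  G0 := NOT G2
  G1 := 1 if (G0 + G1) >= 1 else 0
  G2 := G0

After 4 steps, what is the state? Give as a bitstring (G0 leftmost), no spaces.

Step 1: G0=NOT G2=NOT 1=0 G1=(0+0>=1)=0 G2=G0=0 -> 000
Step 2: G0=NOT G2=NOT 0=1 G1=(0+0>=1)=0 G2=G0=0 -> 100
Step 3: G0=NOT G2=NOT 0=1 G1=(1+0>=1)=1 G2=G0=1 -> 111
Step 4: G0=NOT G2=NOT 1=0 G1=(1+1>=1)=1 G2=G0=1 -> 011

011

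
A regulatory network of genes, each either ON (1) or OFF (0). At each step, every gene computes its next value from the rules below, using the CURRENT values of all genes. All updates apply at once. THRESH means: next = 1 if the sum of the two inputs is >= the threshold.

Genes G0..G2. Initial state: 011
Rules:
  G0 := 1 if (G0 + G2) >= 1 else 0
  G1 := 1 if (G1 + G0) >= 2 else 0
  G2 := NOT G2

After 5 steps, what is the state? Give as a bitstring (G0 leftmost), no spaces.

Step 1: G0=(0+1>=1)=1 G1=(1+0>=2)=0 G2=NOT G2=NOT 1=0 -> 100
Step 2: G0=(1+0>=1)=1 G1=(0+1>=2)=0 G2=NOT G2=NOT 0=1 -> 101
Step 3: G0=(1+1>=1)=1 G1=(0+1>=2)=0 G2=NOT G2=NOT 1=0 -> 100
Step 4: G0=(1+0>=1)=1 G1=(0+1>=2)=0 G2=NOT G2=NOT 0=1 -> 101
Step 5: G0=(1+1>=1)=1 G1=(0+1>=2)=0 G2=NOT G2=NOT 1=0 -> 100

100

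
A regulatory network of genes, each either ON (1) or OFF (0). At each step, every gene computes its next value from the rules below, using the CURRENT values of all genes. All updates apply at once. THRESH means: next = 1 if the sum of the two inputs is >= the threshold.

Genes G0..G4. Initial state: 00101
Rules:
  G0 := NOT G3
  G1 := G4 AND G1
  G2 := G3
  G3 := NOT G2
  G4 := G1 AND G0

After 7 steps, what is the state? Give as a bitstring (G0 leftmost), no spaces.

Step 1: G0=NOT G3=NOT 0=1 G1=G4&G1=1&0=0 G2=G3=0 G3=NOT G2=NOT 1=0 G4=G1&G0=0&0=0 -> 10000
Step 2: G0=NOT G3=NOT 0=1 G1=G4&G1=0&0=0 G2=G3=0 G3=NOT G2=NOT 0=1 G4=G1&G0=0&1=0 -> 10010
Step 3: G0=NOT G3=NOT 1=0 G1=G4&G1=0&0=0 G2=G3=1 G3=NOT G2=NOT 0=1 G4=G1&G0=0&1=0 -> 00110
Step 4: G0=NOT G3=NOT 1=0 G1=G4&G1=0&0=0 G2=G3=1 G3=NOT G2=NOT 1=0 G4=G1&G0=0&0=0 -> 00100
Step 5: G0=NOT G3=NOT 0=1 G1=G4&G1=0&0=0 G2=G3=0 G3=NOT G2=NOT 1=0 G4=G1&G0=0&0=0 -> 10000
Step 6: G0=NOT G3=NOT 0=1 G1=G4&G1=0&0=0 G2=G3=0 G3=NOT G2=NOT 0=1 G4=G1&G0=0&1=0 -> 10010
Step 7: G0=NOT G3=NOT 1=0 G1=G4&G1=0&0=0 G2=G3=1 G3=NOT G2=NOT 0=1 G4=G1&G0=0&1=0 -> 00110

00110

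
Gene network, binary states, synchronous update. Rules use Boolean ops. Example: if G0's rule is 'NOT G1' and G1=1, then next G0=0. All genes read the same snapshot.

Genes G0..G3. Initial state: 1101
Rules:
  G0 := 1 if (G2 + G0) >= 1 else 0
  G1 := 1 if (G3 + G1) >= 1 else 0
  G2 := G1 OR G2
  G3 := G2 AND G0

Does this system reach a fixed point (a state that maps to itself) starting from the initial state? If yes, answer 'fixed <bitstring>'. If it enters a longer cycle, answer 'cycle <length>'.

Step 0: 1101
Step 1: G0=(0+1>=1)=1 G1=(1+1>=1)=1 G2=G1|G2=1|0=1 G3=G2&G0=0&1=0 -> 1110
Step 2: G0=(1+1>=1)=1 G1=(0+1>=1)=1 G2=G1|G2=1|1=1 G3=G2&G0=1&1=1 -> 1111
Step 3: G0=(1+1>=1)=1 G1=(1+1>=1)=1 G2=G1|G2=1|1=1 G3=G2&G0=1&1=1 -> 1111
Fixed point reached at step 2: 1111

Answer: fixed 1111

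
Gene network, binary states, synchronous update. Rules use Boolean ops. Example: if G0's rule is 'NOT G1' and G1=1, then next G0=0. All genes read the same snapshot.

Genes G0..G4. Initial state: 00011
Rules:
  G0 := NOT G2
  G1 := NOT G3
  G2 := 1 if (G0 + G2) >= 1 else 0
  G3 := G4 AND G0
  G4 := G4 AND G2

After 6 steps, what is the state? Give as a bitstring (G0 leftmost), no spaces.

Step 1: G0=NOT G2=NOT 0=1 G1=NOT G3=NOT 1=0 G2=(0+0>=1)=0 G3=G4&G0=1&0=0 G4=G4&G2=1&0=0 -> 10000
Step 2: G0=NOT G2=NOT 0=1 G1=NOT G3=NOT 0=1 G2=(1+0>=1)=1 G3=G4&G0=0&1=0 G4=G4&G2=0&0=0 -> 11100
Step 3: G0=NOT G2=NOT 1=0 G1=NOT G3=NOT 0=1 G2=(1+1>=1)=1 G3=G4&G0=0&1=0 G4=G4&G2=0&1=0 -> 01100
Step 4: G0=NOT G2=NOT 1=0 G1=NOT G3=NOT 0=1 G2=(0+1>=1)=1 G3=G4&G0=0&0=0 G4=G4&G2=0&1=0 -> 01100
Step 5: G0=NOT G2=NOT 1=0 G1=NOT G3=NOT 0=1 G2=(0+1>=1)=1 G3=G4&G0=0&0=0 G4=G4&G2=0&1=0 -> 01100
Step 6: G0=NOT G2=NOT 1=0 G1=NOT G3=NOT 0=1 G2=(0+1>=1)=1 G3=G4&G0=0&0=0 G4=G4&G2=0&1=0 -> 01100

01100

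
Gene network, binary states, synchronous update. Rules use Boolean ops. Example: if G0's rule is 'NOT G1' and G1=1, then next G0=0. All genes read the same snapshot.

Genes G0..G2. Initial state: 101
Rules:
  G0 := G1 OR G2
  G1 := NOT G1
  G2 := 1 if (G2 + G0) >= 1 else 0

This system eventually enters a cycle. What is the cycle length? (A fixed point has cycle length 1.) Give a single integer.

Step 0: 101
Step 1: G0=G1|G2=0|1=1 G1=NOT G1=NOT 0=1 G2=(1+1>=1)=1 -> 111
Step 2: G0=G1|G2=1|1=1 G1=NOT G1=NOT 1=0 G2=(1+1>=1)=1 -> 101
State from step 2 equals state from step 0 -> cycle length 2

Answer: 2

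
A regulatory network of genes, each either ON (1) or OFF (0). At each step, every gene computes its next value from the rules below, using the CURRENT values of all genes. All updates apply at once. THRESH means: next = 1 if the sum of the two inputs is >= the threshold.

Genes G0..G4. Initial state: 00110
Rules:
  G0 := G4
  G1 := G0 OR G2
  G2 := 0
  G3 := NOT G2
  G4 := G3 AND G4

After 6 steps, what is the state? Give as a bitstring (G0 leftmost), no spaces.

Step 1: G0=G4=0 G1=G0|G2=0|1=1 G2=0(const) G3=NOT G2=NOT 1=0 G4=G3&G4=1&0=0 -> 01000
Step 2: G0=G4=0 G1=G0|G2=0|0=0 G2=0(const) G3=NOT G2=NOT 0=1 G4=G3&G4=0&0=0 -> 00010
Step 3: G0=G4=0 G1=G0|G2=0|0=0 G2=0(const) G3=NOT G2=NOT 0=1 G4=G3&G4=1&0=0 -> 00010
Step 4: G0=G4=0 G1=G0|G2=0|0=0 G2=0(const) G3=NOT G2=NOT 0=1 G4=G3&G4=1&0=0 -> 00010
Step 5: G0=G4=0 G1=G0|G2=0|0=0 G2=0(const) G3=NOT G2=NOT 0=1 G4=G3&G4=1&0=0 -> 00010
Step 6: G0=G4=0 G1=G0|G2=0|0=0 G2=0(const) G3=NOT G2=NOT 0=1 G4=G3&G4=1&0=0 -> 00010

00010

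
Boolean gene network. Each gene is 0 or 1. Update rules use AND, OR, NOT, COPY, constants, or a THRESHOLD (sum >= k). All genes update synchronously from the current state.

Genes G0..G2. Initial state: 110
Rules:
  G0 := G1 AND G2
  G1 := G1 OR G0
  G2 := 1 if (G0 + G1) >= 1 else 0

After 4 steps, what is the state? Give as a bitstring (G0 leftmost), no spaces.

Step 1: G0=G1&G2=1&0=0 G1=G1|G0=1|1=1 G2=(1+1>=1)=1 -> 011
Step 2: G0=G1&G2=1&1=1 G1=G1|G0=1|0=1 G2=(0+1>=1)=1 -> 111
Step 3: G0=G1&G2=1&1=1 G1=G1|G0=1|1=1 G2=(1+1>=1)=1 -> 111
Step 4: G0=G1&G2=1&1=1 G1=G1|G0=1|1=1 G2=(1+1>=1)=1 -> 111

111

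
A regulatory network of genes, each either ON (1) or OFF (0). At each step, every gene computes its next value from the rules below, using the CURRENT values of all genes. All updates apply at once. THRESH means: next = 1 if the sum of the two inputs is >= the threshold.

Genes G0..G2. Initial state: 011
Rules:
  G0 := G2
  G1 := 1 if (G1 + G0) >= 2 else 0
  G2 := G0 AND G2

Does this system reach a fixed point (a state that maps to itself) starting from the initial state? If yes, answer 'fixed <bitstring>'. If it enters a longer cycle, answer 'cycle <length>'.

Answer: fixed 000

Derivation:
Step 0: 011
Step 1: G0=G2=1 G1=(1+0>=2)=0 G2=G0&G2=0&1=0 -> 100
Step 2: G0=G2=0 G1=(0+1>=2)=0 G2=G0&G2=1&0=0 -> 000
Step 3: G0=G2=0 G1=(0+0>=2)=0 G2=G0&G2=0&0=0 -> 000
Fixed point reached at step 2: 000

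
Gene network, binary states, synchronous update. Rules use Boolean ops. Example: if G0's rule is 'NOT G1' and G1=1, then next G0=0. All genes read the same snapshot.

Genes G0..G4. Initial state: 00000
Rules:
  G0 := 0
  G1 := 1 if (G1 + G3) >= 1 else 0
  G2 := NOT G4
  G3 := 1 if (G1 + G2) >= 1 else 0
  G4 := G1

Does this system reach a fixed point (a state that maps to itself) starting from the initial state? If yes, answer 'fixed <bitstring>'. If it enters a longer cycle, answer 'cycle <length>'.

Answer: fixed 01011

Derivation:
Step 0: 00000
Step 1: G0=0(const) G1=(0+0>=1)=0 G2=NOT G4=NOT 0=1 G3=(0+0>=1)=0 G4=G1=0 -> 00100
Step 2: G0=0(const) G1=(0+0>=1)=0 G2=NOT G4=NOT 0=1 G3=(0+1>=1)=1 G4=G1=0 -> 00110
Step 3: G0=0(const) G1=(0+1>=1)=1 G2=NOT G4=NOT 0=1 G3=(0+1>=1)=1 G4=G1=0 -> 01110
Step 4: G0=0(const) G1=(1+1>=1)=1 G2=NOT G4=NOT 0=1 G3=(1+1>=1)=1 G4=G1=1 -> 01111
Step 5: G0=0(const) G1=(1+1>=1)=1 G2=NOT G4=NOT 1=0 G3=(1+1>=1)=1 G4=G1=1 -> 01011
Step 6: G0=0(const) G1=(1+1>=1)=1 G2=NOT G4=NOT 1=0 G3=(1+0>=1)=1 G4=G1=1 -> 01011
Fixed point reached at step 5: 01011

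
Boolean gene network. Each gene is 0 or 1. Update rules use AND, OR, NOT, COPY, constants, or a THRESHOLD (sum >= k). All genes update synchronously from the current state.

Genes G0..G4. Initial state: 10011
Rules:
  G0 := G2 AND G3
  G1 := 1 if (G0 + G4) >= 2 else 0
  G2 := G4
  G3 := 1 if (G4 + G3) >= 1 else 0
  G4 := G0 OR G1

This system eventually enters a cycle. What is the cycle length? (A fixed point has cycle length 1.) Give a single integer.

Answer: 1

Derivation:
Step 0: 10011
Step 1: G0=G2&G3=0&1=0 G1=(1+1>=2)=1 G2=G4=1 G3=(1+1>=1)=1 G4=G0|G1=1|0=1 -> 01111
Step 2: G0=G2&G3=1&1=1 G1=(0+1>=2)=0 G2=G4=1 G3=(1+1>=1)=1 G4=G0|G1=0|1=1 -> 10111
Step 3: G0=G2&G3=1&1=1 G1=(1+1>=2)=1 G2=G4=1 G3=(1+1>=1)=1 G4=G0|G1=1|0=1 -> 11111
Step 4: G0=G2&G3=1&1=1 G1=(1+1>=2)=1 G2=G4=1 G3=(1+1>=1)=1 G4=G0|G1=1|1=1 -> 11111
State from step 4 equals state from step 3 -> cycle length 1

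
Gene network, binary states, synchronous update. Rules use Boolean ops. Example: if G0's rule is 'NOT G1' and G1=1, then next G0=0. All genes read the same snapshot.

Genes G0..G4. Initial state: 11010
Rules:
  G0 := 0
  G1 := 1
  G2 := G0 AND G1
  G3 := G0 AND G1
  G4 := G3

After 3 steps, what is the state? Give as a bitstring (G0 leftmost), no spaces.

Step 1: G0=0(const) G1=1(const) G2=G0&G1=1&1=1 G3=G0&G1=1&1=1 G4=G3=1 -> 01111
Step 2: G0=0(const) G1=1(const) G2=G0&G1=0&1=0 G3=G0&G1=0&1=0 G4=G3=1 -> 01001
Step 3: G0=0(const) G1=1(const) G2=G0&G1=0&1=0 G3=G0&G1=0&1=0 G4=G3=0 -> 01000

01000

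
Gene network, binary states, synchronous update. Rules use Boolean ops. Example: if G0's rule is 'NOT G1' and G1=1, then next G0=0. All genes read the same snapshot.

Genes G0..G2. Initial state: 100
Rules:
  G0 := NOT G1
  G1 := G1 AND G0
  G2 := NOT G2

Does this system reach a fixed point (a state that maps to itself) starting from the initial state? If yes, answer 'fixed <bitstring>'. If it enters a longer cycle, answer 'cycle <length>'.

Step 0: 100
Step 1: G0=NOT G1=NOT 0=1 G1=G1&G0=0&1=0 G2=NOT G2=NOT 0=1 -> 101
Step 2: G0=NOT G1=NOT 0=1 G1=G1&G0=0&1=0 G2=NOT G2=NOT 1=0 -> 100
Cycle of length 2 starting at step 0 -> no fixed point

Answer: cycle 2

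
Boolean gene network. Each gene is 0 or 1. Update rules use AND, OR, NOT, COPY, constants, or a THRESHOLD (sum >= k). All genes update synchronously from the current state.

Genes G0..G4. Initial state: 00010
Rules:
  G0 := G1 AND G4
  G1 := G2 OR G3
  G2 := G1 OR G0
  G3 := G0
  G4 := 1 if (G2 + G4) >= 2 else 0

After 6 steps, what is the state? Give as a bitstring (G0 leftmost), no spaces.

Step 1: G0=G1&G4=0&0=0 G1=G2|G3=0|1=1 G2=G1|G0=0|0=0 G3=G0=0 G4=(0+0>=2)=0 -> 01000
Step 2: G0=G1&G4=1&0=0 G1=G2|G3=0|0=0 G2=G1|G0=1|0=1 G3=G0=0 G4=(0+0>=2)=0 -> 00100
Step 3: G0=G1&G4=0&0=0 G1=G2|G3=1|0=1 G2=G1|G0=0|0=0 G3=G0=0 G4=(1+0>=2)=0 -> 01000
Step 4: G0=G1&G4=1&0=0 G1=G2|G3=0|0=0 G2=G1|G0=1|0=1 G3=G0=0 G4=(0+0>=2)=0 -> 00100
Step 5: G0=G1&G4=0&0=0 G1=G2|G3=1|0=1 G2=G1|G0=0|0=0 G3=G0=0 G4=(1+0>=2)=0 -> 01000
Step 6: G0=G1&G4=1&0=0 G1=G2|G3=0|0=0 G2=G1|G0=1|0=1 G3=G0=0 G4=(0+0>=2)=0 -> 00100

00100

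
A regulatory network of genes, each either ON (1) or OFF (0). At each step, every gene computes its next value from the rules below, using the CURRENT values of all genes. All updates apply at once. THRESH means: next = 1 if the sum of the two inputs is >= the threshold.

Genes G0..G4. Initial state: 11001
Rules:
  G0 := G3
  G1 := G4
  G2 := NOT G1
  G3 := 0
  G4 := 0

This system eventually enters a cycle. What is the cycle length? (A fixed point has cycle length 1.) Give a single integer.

Step 0: 11001
Step 1: G0=G3=0 G1=G4=1 G2=NOT G1=NOT 1=0 G3=0(const) G4=0(const) -> 01000
Step 2: G0=G3=0 G1=G4=0 G2=NOT G1=NOT 1=0 G3=0(const) G4=0(const) -> 00000
Step 3: G0=G3=0 G1=G4=0 G2=NOT G1=NOT 0=1 G3=0(const) G4=0(const) -> 00100
Step 4: G0=G3=0 G1=G4=0 G2=NOT G1=NOT 0=1 G3=0(const) G4=0(const) -> 00100
State from step 4 equals state from step 3 -> cycle length 1

Answer: 1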